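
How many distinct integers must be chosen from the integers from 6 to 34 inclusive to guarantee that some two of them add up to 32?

20

Group the elements by complementary pair {x, 32−x}: {6,26}, {7,25}, {8,24}, …, giving 10 two-element pairs, the single value 16 (it cannot pair with itself since the integers are distinct), and 8 integers whose partner 32−x falls outside [6,34].
Treating each of those 19 groups as a pigeonhole, one can pick one integer per group — 19 integers — with no two summing to 32.
The 20th integer lands in an occupied pair, forcing a sum of 32.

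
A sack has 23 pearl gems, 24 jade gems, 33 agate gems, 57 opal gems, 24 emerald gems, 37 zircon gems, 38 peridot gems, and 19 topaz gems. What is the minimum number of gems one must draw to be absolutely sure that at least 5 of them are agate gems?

227

In the worst case for collecting agate gems, every non-agate gem comes out first.
There are 23 + 24 + 57 + 24 + 37 + 38 + 19 = 222 non-agate gems altogether.
After those, each further gem must be agate, so 222 + 5 = 227 draws guarantee 5 agate gems.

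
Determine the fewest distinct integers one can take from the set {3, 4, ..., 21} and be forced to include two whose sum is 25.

Two chosen integers sum to 25 exactly when both halves of some pair {x, 25−x} with 4 ≤ x ≤ 25−x ≤ 21 are chosen — 9 such pairs.
The remaining 1 element (those with no distinct partner in range) can never complete a 25-sum, so the worst case takes all of them and one from each pair: 1 + 9 = 10.
By the pigeonhole principle, the 11th integer has to be the second member of some pair, so 10 + 1 = 11.

11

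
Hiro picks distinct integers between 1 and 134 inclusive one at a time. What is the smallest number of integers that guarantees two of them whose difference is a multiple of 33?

Integers whose pairwise differences are multiples of 33 are exactly those sharing a remainder mod 33. The 33 residue classes mod 33 are the pigeonholes.
With 33 integers one could put 1 in each residue class and have no class reach 2.
The 34th integer pushes some class to 2, so 33·1 + 1 = 34.

34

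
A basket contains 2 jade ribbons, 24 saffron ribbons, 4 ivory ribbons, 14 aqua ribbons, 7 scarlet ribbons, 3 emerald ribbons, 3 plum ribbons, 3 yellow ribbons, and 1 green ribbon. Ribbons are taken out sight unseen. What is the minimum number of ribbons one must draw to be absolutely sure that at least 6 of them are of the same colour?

32

By pigeonhole, the 9 colours are the holes; the ribbons drawn are the pigeons.
To avoid 6 of any one colour, the worst case takes at most 5 of each colour, or every ribbon of a colour that has fewer than 5.
That gives 2 + 5 + 4 + 5 + 5 + 3 + 3 + 3 + 1 = 31 ribbons with no colour reaching 6.
The next ribbon forces some colour to 6, so 31 + 1 = 32.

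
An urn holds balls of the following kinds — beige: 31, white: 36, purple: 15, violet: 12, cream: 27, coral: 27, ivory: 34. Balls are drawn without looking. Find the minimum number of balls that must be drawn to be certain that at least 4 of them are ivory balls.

In the worst case for collecting ivory balls, every non-ivory ball comes out first.
There are 31 + 36 + 15 + 12 + 27 + 27 = 148 non-ivory balls altogether.
After those, each further ball must be ivory, so 148 + 4 = 152 draws guarantee 4 ivory balls.

152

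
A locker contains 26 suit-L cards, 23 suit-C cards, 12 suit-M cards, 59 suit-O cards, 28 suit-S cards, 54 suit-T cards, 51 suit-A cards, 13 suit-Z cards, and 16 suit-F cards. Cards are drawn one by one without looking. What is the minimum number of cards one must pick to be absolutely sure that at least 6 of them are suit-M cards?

In the worst case for collecting suit-M cards, every non-suit-M card comes out first.
There are 26 + 23 + 59 + 28 + 54 + 51 + 13 + 16 = 270 non-suit-M cards altogether.
After those, each further card must be suit-M, so 270 + 6 = 276 draws guarantee 6 suit-M cards.

276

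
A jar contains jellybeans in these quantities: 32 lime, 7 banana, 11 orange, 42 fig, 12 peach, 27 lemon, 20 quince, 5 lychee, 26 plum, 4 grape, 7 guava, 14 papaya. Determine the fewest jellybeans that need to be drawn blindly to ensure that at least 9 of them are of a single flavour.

88

An adversary could hand out at most 8 jellybeans per flavour (4 flavours run out sooner): 8 + 7 + 8 + 8 + 8 + 8 + 8 + 5 + 8 + 4 + 7 + 8 = 87 jellybeans and still no flavour has 9.
One more jellybean lands in a flavour already at 8, so 88 draws are enough and 87 are not.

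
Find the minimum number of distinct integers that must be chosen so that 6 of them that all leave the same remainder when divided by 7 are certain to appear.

By the pigeonhole principle, the 7 residue classes mod 7 are the pigeonholes.
With 35 integers one could put 5 in each residue class and have no class reach 6.
The 36th integer pushes some class to 6, so 7·5 + 1 = 36.

36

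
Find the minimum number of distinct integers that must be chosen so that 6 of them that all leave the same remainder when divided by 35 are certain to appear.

Pigeonhole: the 35 residue classes mod 35 are the pigeonholes.
With 175 integers one could put 5 in each residue class and have no class reach 6.
The 176th integer pushes some class to 6, so 35·5 + 1 = 176.

176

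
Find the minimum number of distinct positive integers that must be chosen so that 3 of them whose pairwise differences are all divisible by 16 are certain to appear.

Integers whose pairwise differences are multiples of 16 are exactly those sharing a remainder mod 16. Pigeonhole: the 16 residue classes mod 16 are the pigeonholes.
With 32 integers one could put 2 in each residue class and have no class reach 3.
The 33rd integer pushes some class to 3, so 16·2 + 1 = 33.

33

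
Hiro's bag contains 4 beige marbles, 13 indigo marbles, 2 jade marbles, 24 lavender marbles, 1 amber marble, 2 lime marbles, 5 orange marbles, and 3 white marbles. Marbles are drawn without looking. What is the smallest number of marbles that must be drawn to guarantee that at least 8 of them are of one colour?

An adversary could hand out at most 7 marbles per colour (6 colours run out sooner): 4 + 7 + 2 + 7 + 1 + 2 + 5 + 3 = 31 marbles and still no colour has 8.
One more marble lands in a colour already at 7, so 32 draws are enough and 31 are not.

32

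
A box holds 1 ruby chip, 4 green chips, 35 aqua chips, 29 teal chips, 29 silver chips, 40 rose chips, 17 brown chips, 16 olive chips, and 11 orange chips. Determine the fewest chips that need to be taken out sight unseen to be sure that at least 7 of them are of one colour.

48

An adversary could hand out at most 6 chips per colour (ruby, green run out sooner): 1 + 4 + 6 + 6 + 6 + 6 + 6 + 6 + 6 = 47 chips and still no colour has 7.
Pigeonhole: one more chip lands in a colour already at 6, so 48 draws are enough and 47 are not.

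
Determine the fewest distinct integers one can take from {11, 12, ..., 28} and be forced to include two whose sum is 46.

A set avoiding the sum 46 can contain at most one of each pair {x, 46−x}, plus the 8 elements whose complement lies outside the range or equal to its own complement.
The integers 11, …, 23 (13 of them) are such a set: any two sum to at least 11+12 = 23 and at most 22+23 = 45 < 46.
Any 14th integer completes one of the 5 pairs, so 14 choices force a sum of 46.

14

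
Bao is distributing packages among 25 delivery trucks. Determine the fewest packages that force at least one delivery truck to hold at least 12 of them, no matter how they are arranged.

With 275 packages one could put exactly 11 in each of the 25 delivery trucks, and no delivery truck would reach 12.
One more package must land in a delivery truck that already has 11, giving it 12.
So 25 × 11 + 1 = 276 packages are required.

276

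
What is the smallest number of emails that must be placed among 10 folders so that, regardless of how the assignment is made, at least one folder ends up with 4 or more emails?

With 30 emails one could put exactly 3 in each of the 10 folders, and no folder would reach 4.
One more email must land in a folder that already has 3, giving it 4.
So 10 × 3 + 1 = 31 emails are required.

31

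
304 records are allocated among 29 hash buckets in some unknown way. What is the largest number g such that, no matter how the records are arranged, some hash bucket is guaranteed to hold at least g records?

Pigeonhole: the 29 hash buckets are the holes and the 304 records are the pigeons.
If every hash bucket held at most 10 records, the total would be at most 29 × 10 = 290, which is less than 304.
So some hash bucket holds at least ⌈304/29⌉ = 11 records.

11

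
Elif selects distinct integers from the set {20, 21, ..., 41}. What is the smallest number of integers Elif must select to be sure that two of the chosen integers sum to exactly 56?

Group the elements by complementary pair {x, 56−x}: {20,36}, {21,35}, {22,34}, …, giving 8 two-element pairs, the single value 28 (it cannot pair with itself since the integers are distinct), and 5 integers whose partner 56−x falls outside [20,41].
By pigeonhole, treating each of those 14 groups as a pigeonhole, one can pick one integer per group — 14 integers — with no two summing to 56.
The 15th integer lands in an occupied pair, forcing a sum of 56.

15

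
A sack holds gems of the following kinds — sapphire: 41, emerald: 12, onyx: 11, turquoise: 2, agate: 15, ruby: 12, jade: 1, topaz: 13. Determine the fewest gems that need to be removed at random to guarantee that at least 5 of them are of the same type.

28

An adversary could hand out at most 4 gems per type (turquoise, jade run out sooner): 4 + 4 + 4 + 2 + 4 + 4 + 1 + 4 = 27 gems and still no type has 5.
One more gem lands in a type already at 4, so 28 draws are enough and 27 are not.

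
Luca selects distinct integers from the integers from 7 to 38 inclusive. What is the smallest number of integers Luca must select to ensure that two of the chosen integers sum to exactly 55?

22

Group the elements by complementary pair {x, 55−x}: {17,38}, {18,37}, {19,36}, …, giving 11 two-element pairs and 10 integers whose partner 55−x falls outside [7,38].
Treating each of those 21 groups as a pigeonhole, one can pick one integer per group — 21 integers — with no two summing to 55.
The 22nd integer lands in an occupied pair, forcing a sum of 55.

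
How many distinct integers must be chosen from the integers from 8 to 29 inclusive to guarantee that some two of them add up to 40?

14

Two chosen integers sum to 40 exactly when both halves of some pair {x, 40−x} with 11 ≤ x ≤ 40−x ≤ 29 are chosen — 9 such pairs.
The remaining 4 elements (those with no distinct partner in range) can never complete a 40-sum, so the worst case takes all of them and one from each pair: 4 + 9 = 13.
By pigeonhole, the 14th integer has to be the second member of some pair, so 13 + 1 = 14.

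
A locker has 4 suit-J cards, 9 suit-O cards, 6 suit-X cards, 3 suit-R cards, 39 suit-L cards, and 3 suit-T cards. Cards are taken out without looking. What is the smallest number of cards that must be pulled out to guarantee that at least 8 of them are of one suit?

31

Put each drawn card into a box by suit. The largest draw with every box below 8 takes min(count, 7) from each suit; suits with fewer than 7 contribute all they have.
Σ min(cᵢ, 7) = 4 + 7 + 6 + 3 + 7 + 3 = 30.
Draw number 30 + 1 = 31 must push one box to 8.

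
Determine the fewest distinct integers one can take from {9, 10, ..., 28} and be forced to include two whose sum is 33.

Group the elements by complementary pair {x, 33−x}: {9,24}, {10,23}, {11,22}, …, giving 8 two-element pairs and 4 integers whose partner 33−x falls outside [9,28].
By pigeonhole, treating each of those 12 groups as a pigeonhole, one can pick one integer per group — 12 integers — with no two summing to 33.
The 13th integer lands in an occupied pair, forcing a sum of 33.

13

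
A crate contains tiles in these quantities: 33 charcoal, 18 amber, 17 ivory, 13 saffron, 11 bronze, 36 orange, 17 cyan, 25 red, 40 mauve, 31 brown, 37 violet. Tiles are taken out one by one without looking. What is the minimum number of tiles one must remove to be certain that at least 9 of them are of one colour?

89

The 11 colours are the holes; the tiles drawn are the pigeons.
To avoid 9 of any one colour, the worst case takes at most 8 of each colour.
That gives 8 + 8 + 8 + 8 + 8 + 8 + 8 + 8 + 8 + 8 + 8 = 88 tiles with no colour reaching 9.
The next tile forces some colour to 9, so 88 + 1 = 89.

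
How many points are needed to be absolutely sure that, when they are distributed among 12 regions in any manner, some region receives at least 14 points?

157

With 156 points one could put exactly 13 in each of the 12 regions, and no region would reach 14.
By pigeonhole, one more point must land in a region that already has 13, giving it 14.
So 12 × 13 + 1 = 157 points are required.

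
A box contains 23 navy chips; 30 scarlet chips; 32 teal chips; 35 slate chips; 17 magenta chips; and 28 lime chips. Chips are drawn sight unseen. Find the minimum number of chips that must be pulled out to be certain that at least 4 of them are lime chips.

141

In the worst case for collecting lime chips, every non-lime chip comes out first.
There are 23 + 30 + 32 + 35 + 17 = 137 non-lime chips altogether.
After those, each further chip must be lime, so 137 + 4 = 141 draws guarantee 4 lime chips.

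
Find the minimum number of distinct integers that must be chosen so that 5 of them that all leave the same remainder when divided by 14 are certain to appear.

By pigeonhole, the 14 residue classes mod 14 are the pigeonholes.
With 56 integers one could put 4 in each residue class and have no class reach 5.
The 57th integer pushes some class to 5, so 14·4 + 1 = 57.

57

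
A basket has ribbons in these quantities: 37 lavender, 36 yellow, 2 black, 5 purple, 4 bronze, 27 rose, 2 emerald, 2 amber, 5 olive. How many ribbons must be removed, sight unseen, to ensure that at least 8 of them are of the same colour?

By pigeonhole, the 9 colours are the holes; the ribbons drawn are the pigeons.
To avoid 8 of any one colour, the worst case takes at most 7 of each colour, or every ribbon of a colour that has fewer than 7.
That gives 7 + 7 + 2 + 5 + 4 + 7 + 2 + 2 + 5 = 41 ribbons with no colour reaching 8.
The next ribbon forces some colour to 8, so 41 + 1 = 42.

42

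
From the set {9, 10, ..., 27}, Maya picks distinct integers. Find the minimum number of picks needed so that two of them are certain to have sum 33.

Two chosen integers sum to 33 exactly when both halves of some pair {x, 33−x} with 9 ≤ x ≤ 33−x ≤ 24 are chosen — 8 such pairs.
The remaining 3 elements (those with no distinct partner in range) can never complete a 33-sum, so the worst case takes all of them and one from each pair: 3 + 8 = 11.
The 12th integer has to be the second member of some pair, so 11 + 1 = 12.

12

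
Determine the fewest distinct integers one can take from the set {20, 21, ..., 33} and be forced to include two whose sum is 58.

11

Group the elements by complementary pair {x, 58−x}: {25,33}, {26,32}, {27,31}, …, giving 4 two-element pairs, the single value 29 (it cannot pair with itself since the integers are distinct), and 5 integers whose partner 58−x falls outside [20,33].
By pigeonhole, treating each of those 10 groups as a pigeonhole, one can pick one integer per group — 10 integers — with no two summing to 58.
The 11th integer lands in an occupied pair, forcing a sum of 58.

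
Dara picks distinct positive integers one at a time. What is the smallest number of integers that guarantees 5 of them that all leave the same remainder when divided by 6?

25

The 6 residue classes mod 6 are the pigeonholes.
With 24 integers one could put 4 in each residue class and have no class reach 5.
The 25th integer pushes some class to 5, so 6·4 + 1 = 25.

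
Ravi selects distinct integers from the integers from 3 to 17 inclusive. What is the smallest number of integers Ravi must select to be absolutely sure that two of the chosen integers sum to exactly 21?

9

A set avoiding the sum 21 can contain at most one of each pair {x, 21−x}, plus the 1 element whose complement lies outside the range.
The integers 3, …, 10 (8 of them) are such a set: any two sum to at least 3+4 = 7 and at most 9+10 = 19 < 21.
By pigeonhole, any 9th integer completes one of the 7 pairs, so 9 choices force a sum of 21.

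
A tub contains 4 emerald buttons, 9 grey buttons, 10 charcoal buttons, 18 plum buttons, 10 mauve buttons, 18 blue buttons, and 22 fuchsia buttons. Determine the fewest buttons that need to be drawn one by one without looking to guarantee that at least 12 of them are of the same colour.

67

Pigeonhole: the 7 colours are the holes; the buttons drawn are the pigeons.
To avoid 12 of any one colour, the worst case takes at most 11 of each colour, or every button of a colour that has fewer than 11.
That gives 4 + 9 + 10 + 11 + 10 + 11 + 11 = 66 buttons with no colour reaching 12.
The next button forces some colour to 12, so 66 + 1 = 67.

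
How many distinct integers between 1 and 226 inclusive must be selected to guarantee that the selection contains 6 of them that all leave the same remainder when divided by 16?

The 16 residue classes mod 16 are the pigeonholes.
With 80 integers one could put 5 in each residue class and have no class reach 6.
The 81st integer pushes some class to 6, so 16·5 + 1 = 81.

81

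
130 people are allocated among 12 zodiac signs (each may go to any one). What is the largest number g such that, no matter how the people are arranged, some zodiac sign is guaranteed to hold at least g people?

11

The 12 zodiac signs are the holes and the 130 people are the pigeons.
If every zodiac sign held at most 10 people, the total would be at most 12 × 10 = 120, which is less than 130.
So some zodiac sign holds at least ⌈130/12⌉ = 11 people.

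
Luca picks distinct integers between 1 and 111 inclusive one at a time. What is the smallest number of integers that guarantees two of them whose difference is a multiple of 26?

27

Integers whose pairwise differences are multiples of 26 are exactly those sharing a remainder mod 26. By pigeonhole, the 26 residue classes mod 26 are the pigeonholes.
With 26 integers one could put 1 in each residue class and have no class reach 2.
The 27th integer pushes some class to 2, so 26·1 + 1 = 27.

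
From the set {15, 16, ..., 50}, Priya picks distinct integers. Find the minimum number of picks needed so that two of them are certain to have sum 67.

A set avoiding the sum 67 can contain at most one of each pair {x, 67−x}, plus the 2 elements whose complement lies outside the range.
The integers 15, …, 33 (19 of them) are such a set: any two sum to at least 15+16 = 31 and at most 32+33 = 65 < 67.
Any 20th integer completes one of the 17 pairs, so 20 choices force a sum of 67.

20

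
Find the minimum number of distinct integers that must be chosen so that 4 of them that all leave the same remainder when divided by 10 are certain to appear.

31

The 10 residue classes mod 10 are the pigeonholes.
With 30 integers one could put 3 in each residue class and have no class reach 4.
The 31st integer pushes some class to 4, so 10·3 + 1 = 31.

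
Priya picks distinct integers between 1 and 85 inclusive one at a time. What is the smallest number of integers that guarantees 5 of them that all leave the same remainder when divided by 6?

Pigeonhole: the 6 residue classes mod 6 are the pigeonholes.
With 24 integers one could put 4 in each residue class and have no class reach 5.
The 25th integer pushes some class to 5, so 6·4 + 1 = 25.

25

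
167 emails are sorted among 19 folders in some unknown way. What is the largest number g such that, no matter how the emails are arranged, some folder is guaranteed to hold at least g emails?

By pigeonhole, the 19 folders are the holes and the 167 emails are the pigeons.
If every folder held at most 8 emails, the total would be at most 19 × 8 = 152, which is less than 167.
So some folder holds at least ⌈167/19⌉ = 9 emails.

9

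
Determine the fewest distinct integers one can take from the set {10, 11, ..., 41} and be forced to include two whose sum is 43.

Two chosen integers sum to 43 exactly when both halves of some pair {x, 43−x} with 10 ≤ x ≤ 43−x ≤ 33 are chosen — 12 such pairs.
The remaining 8 elements (those with no distinct partner in range) can never complete a 43-sum, so the worst case takes all of them and one from each pair: 8 + 12 = 20.
Pigeonhole: the 21st integer has to be the second member of some pair, so 20 + 1 = 21.

21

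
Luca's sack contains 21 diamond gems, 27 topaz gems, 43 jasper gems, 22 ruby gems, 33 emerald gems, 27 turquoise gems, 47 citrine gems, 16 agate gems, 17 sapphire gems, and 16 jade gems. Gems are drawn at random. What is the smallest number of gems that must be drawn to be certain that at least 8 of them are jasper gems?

In the worst case for collecting jasper gems, every non-jasper gem comes out first.
There are 21 + 27 + 22 + 33 + 27 + 47 + 16 + 17 + 16 = 226 non-jasper gems altogether.
After those, each further gem must be jasper, so 226 + 8 = 234 draws guarantee 8 jasper gems.

234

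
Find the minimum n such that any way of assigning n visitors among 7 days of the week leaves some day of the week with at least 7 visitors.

43

With 42 visitors one could put exactly 6 in each of the 7 days of the week, and no day of the week would reach 7.
Pigeonhole: one more visitor must land in a day of the week that already has 6, giving it 7.
So 7 × 6 + 1 = 43 visitors are required.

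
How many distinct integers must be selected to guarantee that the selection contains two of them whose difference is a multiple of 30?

Integers whose pairwise differences are multiples of 30 are exactly those sharing a remainder mod 30. Pigeonhole: the 30 residue classes mod 30 are the pigeonholes.
With 30 integers one could put 1 in each residue class and have no class reach 2.
The 31st integer pushes some class to 2, so 30·1 + 1 = 31.

31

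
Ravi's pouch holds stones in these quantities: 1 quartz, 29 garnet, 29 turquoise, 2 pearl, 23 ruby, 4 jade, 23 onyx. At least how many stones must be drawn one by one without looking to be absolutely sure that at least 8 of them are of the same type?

An adversary could hand out at most 7 stones per type (quartz, pearl, jade run out sooner): 1 + 7 + 7 + 2 + 7 + 4 + 7 = 35 stones and still no type has 8.
One more stone lands in a type already at 7, so 36 draws are enough and 35 are not.

36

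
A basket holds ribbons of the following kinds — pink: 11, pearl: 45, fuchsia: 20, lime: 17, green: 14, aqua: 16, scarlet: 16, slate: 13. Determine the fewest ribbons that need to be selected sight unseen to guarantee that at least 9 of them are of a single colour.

By the pigeonhole principle, the 8 colours are the holes; the ribbons drawn are the pigeons.
To avoid 9 of any one colour, the worst case takes at most 8 of each colour.
That gives 8 + 8 + 8 + 8 + 8 + 8 + 8 + 8 = 64 ribbons with no colour reaching 9.
The next ribbon forces some colour to 9, so 64 + 1 = 65.

65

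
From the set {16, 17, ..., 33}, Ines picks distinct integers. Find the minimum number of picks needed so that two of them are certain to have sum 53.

12

A set avoiding the sum 53 can contain at most one of each pair {x, 53−x}, plus the 4 elements whose complement lies outside the range.
The integers 16, …, 26 (11 of them) are such a set: any two sum to at least 16+17 = 33 and at most 25+26 = 51 < 53.
By pigeonhole, any 12th integer completes one of the 7 pairs, so 12 choices force a sum of 53.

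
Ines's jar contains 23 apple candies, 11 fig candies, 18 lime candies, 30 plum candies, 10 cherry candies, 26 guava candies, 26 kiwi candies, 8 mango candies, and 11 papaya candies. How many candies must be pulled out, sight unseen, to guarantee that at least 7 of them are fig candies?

In the worst case for collecting fig candies, every non-fig candy comes out first.
There are 23 + 18 + 30 + 10 + 26 + 26 + 8 + 11 = 152 non-fig candies altogether.
After those, each further candy must be fig, so 152 + 7 = 159 draws guarantee 7 fig candies.

159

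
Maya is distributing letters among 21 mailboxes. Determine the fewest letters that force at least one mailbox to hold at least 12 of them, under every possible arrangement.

With 231 letters one could put exactly 11 in each of the 21 mailboxes, and no mailbox would reach 12.
Pigeonhole: one more letter must land in a mailbox that already has 11, giving it 12.
So 21 × 11 + 1 = 232 letters are required.

232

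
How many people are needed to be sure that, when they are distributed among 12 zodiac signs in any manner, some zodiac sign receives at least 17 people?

With 192 people one could put exactly 16 in each of the 12 zodiac signs, and no zodiac sign would reach 17.
One more person must land in a zodiac sign that already has 16, giving it 17.
So 12 × 16 + 1 = 193 people are required.

193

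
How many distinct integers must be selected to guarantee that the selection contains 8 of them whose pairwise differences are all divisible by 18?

Integers whose pairwise differences are multiples of 18 are exactly those sharing a remainder mod 18. By pigeonhole, the 18 residue classes mod 18 are the pigeonholes.
With 126 integers one could put 7 in each residue class and have no class reach 8.
The 127th integer pushes some class to 8, so 18·7 + 1 = 127.

127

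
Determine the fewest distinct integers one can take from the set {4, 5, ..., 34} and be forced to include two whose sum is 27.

22

A set avoiding the sum 27 can contain at most one of each pair {x, 27−x}, plus the 11 elements whose complement lies outside the range.
The integers 14, …, 34 (21 of them) are such a set: any two sum to at least 14+15 = 29 > 27.
By the pigeonhole principle, any 22nd integer completes one of the 10 pairs, so 22 choices force a sum of 27.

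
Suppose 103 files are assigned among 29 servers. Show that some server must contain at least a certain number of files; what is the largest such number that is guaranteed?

4

By pigeonhole, the 29 servers are the holes and the 103 files are the pigeons.
If every server held at most 3 files, the total would be at most 29 × 3 = 87, which is less than 103.
So some server holds at least ⌈103/29⌉ = 4 files.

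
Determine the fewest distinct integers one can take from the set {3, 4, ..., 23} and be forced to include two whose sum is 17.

16

Two chosen integers sum to 17 exactly when both halves of some pair {x, 17−x} with 3 ≤ x ≤ 17−x ≤ 14 are chosen — 6 such pairs.
The remaining 9 elements (those with no distinct partner in range) can never complete a 17-sum, so the worst case takes all of them and one from each pair: 9 + 6 = 15.
The 16th integer has to be the second member of some pair, so 15 + 1 = 16.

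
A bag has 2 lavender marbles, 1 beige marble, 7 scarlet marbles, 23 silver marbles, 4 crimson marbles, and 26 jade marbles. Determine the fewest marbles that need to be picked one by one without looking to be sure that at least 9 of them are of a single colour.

31

By the pigeonhole principle, put each drawn marble into a box by colour. The largest draw with every box below 9 takes min(count, 8) from each colour; colours with fewer than 8 contribute all they have.
Σ min(cᵢ, 8) = 2 + 1 + 7 + 8 + 4 + 8 = 30.
Draw number 30 + 1 = 31 must push one box to 9.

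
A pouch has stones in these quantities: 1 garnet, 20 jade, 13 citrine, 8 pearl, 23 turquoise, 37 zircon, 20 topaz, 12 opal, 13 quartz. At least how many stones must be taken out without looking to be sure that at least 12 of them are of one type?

An adversary could hand out at most 11 stones per type (garnet, pearl run out sooner): 1 + 11 + 11 + 8 + 11 + 11 + 11 + 11 + 11 = 86 stones and still no type has 12.
By the pigeonhole principle, one more stone lands in a type already at 11, so 87 draws are enough and 86 are not.

87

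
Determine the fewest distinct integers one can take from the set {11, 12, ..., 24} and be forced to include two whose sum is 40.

Two chosen integers sum to 40 exactly when both halves of some pair {x, 40−x} with 16 ≤ x ≤ 40−x ≤ 24 are chosen — 4 such pairs.
The remaining 6 elements (those with no distinct partner in range) can never complete a 40-sum, so the worst case takes all of them and one from each pair: 6 + 4 = 10.
The 11th integer has to be the second member of some pair, so 10 + 1 = 11.

11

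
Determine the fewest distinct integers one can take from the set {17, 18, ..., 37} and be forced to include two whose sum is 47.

15

A set avoiding the sum 47 can contain at most one of each pair {x, 47−x}, plus the 7 elements whose complement lies outside the range.
The integers 24, …, 37 (14 of them) are such a set: any two sum to at least 24+25 = 49 > 47.
Pigeonhole: any 15th integer completes one of the 7 pairs, so 15 choices force a sum of 47.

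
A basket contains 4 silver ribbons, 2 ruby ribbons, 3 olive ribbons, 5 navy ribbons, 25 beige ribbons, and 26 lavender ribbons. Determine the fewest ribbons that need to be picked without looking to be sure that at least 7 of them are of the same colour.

27

An adversary could hand out at most 6 ribbons per colour (4 colours run out sooner): 4 + 2 + 3 + 5 + 6 + 6 = 26 ribbons and still no colour has 7.
One more ribbon lands in a colour already at 6, so 27 draws are enough and 26 are not.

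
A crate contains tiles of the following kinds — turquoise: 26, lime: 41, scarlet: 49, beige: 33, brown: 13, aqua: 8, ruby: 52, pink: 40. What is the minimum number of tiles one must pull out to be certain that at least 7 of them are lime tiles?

228

In the worst case for collecting lime tiles, every non-lime tile comes out first.
There are 26 + 49 + 33 + 13 + 8 + 52 + 40 = 221 non-lime tiles altogether.
After those, each further tile must be lime, so 221 + 7 = 228 draws guarantee 7 lime tiles.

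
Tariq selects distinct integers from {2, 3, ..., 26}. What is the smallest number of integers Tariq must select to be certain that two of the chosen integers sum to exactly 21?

17

Two chosen integers sum to 21 exactly when both halves of some pair {x, 21−x} with 2 ≤ x ≤ 21−x ≤ 19 are chosen — 9 such pairs.
The remaining 7 elements (those with no distinct partner in range) can never complete a 21-sum, so the worst case takes all of them and one from each pair: 7 + 9 = 16.
The 17th integer has to be the second member of some pair, so 16 + 1 = 17.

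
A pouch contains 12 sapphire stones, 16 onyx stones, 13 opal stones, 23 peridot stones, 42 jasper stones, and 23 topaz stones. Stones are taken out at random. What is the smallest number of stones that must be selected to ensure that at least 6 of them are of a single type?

An adversary could hand out at most 5 stones per type: 5 + 5 + 5 + 5 + 5 + 5 = 30 stones and still no type has 6.
One more stone lands in a type already at 5, so 31 draws are enough and 30 are not.

31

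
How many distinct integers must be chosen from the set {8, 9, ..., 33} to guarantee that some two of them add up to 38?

16

A set avoiding the sum 38 can contain at most one of each pair {x, 38−x}, plus the 4 elements whose complement lies outside the range or equal to its own complement.
The integers 19, …, 33 (15 of them) are such a set: any two sum to at least 19+20 = 39 > 38.
Pigeonhole: any 16th integer completes one of the 11 pairs, so 16 choices force a sum of 38.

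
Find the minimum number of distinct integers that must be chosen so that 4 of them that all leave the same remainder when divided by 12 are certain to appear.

37

The 12 residue classes mod 12 are the pigeonholes.
With 36 integers one could put 3 in each residue class and have no class reach 4.
The 37th integer pushes some class to 4, so 12·3 + 1 = 37.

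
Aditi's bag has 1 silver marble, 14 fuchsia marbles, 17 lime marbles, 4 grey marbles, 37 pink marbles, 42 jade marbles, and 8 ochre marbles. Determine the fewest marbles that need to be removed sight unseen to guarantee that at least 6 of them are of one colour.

31

By pigeonhole, the 7 colours are the holes; the marbles drawn are the pigeons.
To avoid 6 of any one colour, the worst case takes at most 5 of each colour, or every marble of a colour that has fewer than 5.
That gives 1 + 5 + 5 + 4 + 5 + 5 + 5 = 30 marbles with no colour reaching 6.
The next marble forces some colour to 6, so 30 + 1 = 31.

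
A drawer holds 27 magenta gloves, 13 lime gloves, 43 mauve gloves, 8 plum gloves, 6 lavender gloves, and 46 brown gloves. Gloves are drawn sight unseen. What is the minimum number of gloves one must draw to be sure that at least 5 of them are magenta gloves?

In the worst case for collecting magenta gloves, every non-magenta glove comes out first.
There are 13 + 43 + 8 + 6 + 46 = 116 non-magenta gloves altogether.
After those, each further glove must be magenta, so 116 + 5 = 121 draws guarantee 5 magenta gloves.

121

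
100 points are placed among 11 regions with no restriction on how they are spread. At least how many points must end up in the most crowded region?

The 11 regions are the holes and the 100 points are the pigeons.
If every region held at most 9 points, the total would be at most 11 × 9 = 99, which is less than 100.
So some region holds at least ⌈100/11⌉ = 10 points.

10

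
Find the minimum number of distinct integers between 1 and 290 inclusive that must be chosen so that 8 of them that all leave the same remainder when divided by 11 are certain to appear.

By the pigeonhole principle, the 11 residue classes mod 11 are the pigeonholes.
With 77 integers one could put 7 in each residue class and have no class reach 8.
The 78th integer pushes some class to 8, so 11·7 + 1 = 78.

78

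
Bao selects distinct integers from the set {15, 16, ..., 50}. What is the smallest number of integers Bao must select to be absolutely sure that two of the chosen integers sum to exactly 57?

A set avoiding the sum 57 can contain at most one of each pair {x, 57−x}, plus the 8 elements whose complement lies outside the range.
The integers 29, …, 50 (22 of them) are such a set: any two sum to at least 29+30 = 59 > 57.
Any 23rd integer completes one of the 14 pairs, so 23 choices force a sum of 57.

23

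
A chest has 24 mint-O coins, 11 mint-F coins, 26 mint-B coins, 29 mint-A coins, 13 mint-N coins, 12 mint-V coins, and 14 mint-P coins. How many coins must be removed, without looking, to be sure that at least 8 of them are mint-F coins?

126

In the worst case for collecting mint-F coins, every non-mint-F coin comes out first.
There are 24 + 26 + 29 + 13 + 12 + 14 = 118 non-mint-F coins altogether.
After those, each further coin must be mint-F, so 118 + 8 = 126 draws guarantee 8 mint-F coins.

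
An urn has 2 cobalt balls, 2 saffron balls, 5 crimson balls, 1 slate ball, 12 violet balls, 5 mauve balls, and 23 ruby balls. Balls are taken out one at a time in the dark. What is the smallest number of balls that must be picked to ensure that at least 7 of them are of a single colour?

An adversary could hand out at most 6 balls per colour (5 colours run out sooner): 2 + 2 + 5 + 1 + 6 + 5 + 6 = 27 balls and still no colour has 7.
One more ball lands in a colour already at 6, so 28 draws are enough and 27 are not.

28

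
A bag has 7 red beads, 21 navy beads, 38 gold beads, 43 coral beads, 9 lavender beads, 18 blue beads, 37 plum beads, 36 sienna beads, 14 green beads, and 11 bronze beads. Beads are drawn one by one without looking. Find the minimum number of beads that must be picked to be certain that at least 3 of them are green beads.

223

In the worst case for collecting green beads, every non-green bead comes out first.
There are 7 + 21 + 38 + 43 + 9 + 18 + 37 + 36 + 11 = 220 non-green beads altogether.
After those, each further bead must be green, so 220 + 3 = 223 draws guarantee 3 green beads.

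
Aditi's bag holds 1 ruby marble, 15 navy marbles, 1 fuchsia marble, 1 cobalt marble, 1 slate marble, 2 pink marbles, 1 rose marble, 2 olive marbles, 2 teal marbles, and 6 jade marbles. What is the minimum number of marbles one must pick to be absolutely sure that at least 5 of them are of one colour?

20

An adversary could hand out at most 4 marbles per colour (8 colours run out sooner): 1 + 4 + 1 + 1 + 1 + 2 + 1 + 2 + 2 + 4 = 19 marbles and still no colour has 5.
By the pigeonhole principle, one more marble lands in a colour already at 4, so 20 draws are enough and 19 are not.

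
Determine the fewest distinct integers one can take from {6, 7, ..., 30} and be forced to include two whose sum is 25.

Group the elements by complementary pair {x, 25−x}: {6,19}, {7,18}, {8,17}, …, giving 7 two-element pairs and 11 integers whose partner 25−x falls outside [6,30].
By the pigeonhole principle, treating each of those 18 groups as a pigeonhole, one can pick one integer per group — 18 integers — with no two summing to 25.
The 19th integer lands in an occupied pair, forcing a sum of 25.

19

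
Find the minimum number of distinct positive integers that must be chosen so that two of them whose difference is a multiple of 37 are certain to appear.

Integers whose pairwise differences are multiples of 37 are exactly those sharing a remainder mod 37. By the pigeonhole principle, the 37 residue classes mod 37 are the pigeonholes.
With 37 integers one could put 1 in each residue class and have no class reach 2.
The 38th integer pushes some class to 2, so 37·1 + 1 = 38.

38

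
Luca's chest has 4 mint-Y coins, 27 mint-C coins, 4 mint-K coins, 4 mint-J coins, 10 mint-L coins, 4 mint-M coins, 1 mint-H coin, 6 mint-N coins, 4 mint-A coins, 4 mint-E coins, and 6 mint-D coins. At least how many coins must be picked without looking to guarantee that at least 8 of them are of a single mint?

The 11 mints are the holes; the coins drawn are the pigeons.
To avoid 8 of any one mint, the worst case takes at most 7 of each mint, or every coin of a mint that has fewer than 7.
That gives 4 + 7 + 4 + 4 + 7 + 4 + 1 + 6 + 4 + 4 + 6 = 51 coins with no mint reaching 8.
The next coin forces some mint to 8, so 51 + 1 = 52.

52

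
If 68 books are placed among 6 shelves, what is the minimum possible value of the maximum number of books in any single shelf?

12

The 6 shelves are the holes and the 68 books are the pigeons.
If every shelf held at most 11 books, the total would be at most 6 × 11 = 66, which is less than 68.
So some shelf holds at least ⌈68/6⌉ = 12 books.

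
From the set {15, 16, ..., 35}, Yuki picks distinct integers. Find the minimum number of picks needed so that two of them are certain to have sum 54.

Group the elements by complementary pair {x, 54−x}: {19,35}, {20,34}, {21,33}, …, giving 8 two-element pairs, the single value 27 (it cannot pair with itself since the integers are distinct), and 4 integers whose partner 54−x falls outside [15,35].
Treating each of those 13 groups as a pigeonhole, one can pick one integer per group — 13 integers — with no two summing to 54.
The 14th integer lands in an occupied pair, forcing a sum of 54.

14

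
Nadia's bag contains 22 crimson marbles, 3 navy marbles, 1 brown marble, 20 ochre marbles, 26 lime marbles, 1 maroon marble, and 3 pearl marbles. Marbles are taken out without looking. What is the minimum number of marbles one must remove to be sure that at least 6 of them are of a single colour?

24

An adversary could hand out at most 5 marbles per colour (4 colours run out sooner): 5 + 3 + 1 + 5 + 5 + 1 + 3 = 23 marbles and still no colour has 6.
One more marble lands in a colour already at 5, so 24 draws are enough and 23 are not.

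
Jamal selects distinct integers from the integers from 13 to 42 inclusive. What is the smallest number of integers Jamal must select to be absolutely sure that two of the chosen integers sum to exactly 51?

18

Two chosen integers sum to 51 exactly when both halves of some pair {x, 51−x} with 13 ≤ x ≤ 51−x ≤ 38 are chosen — 13 such pairs.
The remaining 4 elements (those with no distinct partner in range) can never complete a 51-sum, so the worst case takes all of them and one from each pair: 4 + 13 = 17.
The 18th integer has to be the second member of some pair, so 17 + 1 = 18.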